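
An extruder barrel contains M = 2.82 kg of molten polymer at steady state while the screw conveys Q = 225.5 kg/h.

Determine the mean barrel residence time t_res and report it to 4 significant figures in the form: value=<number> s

Throughput in SI: Q_s = 225.5 kg/h ÷ 3600 s/h = 0.0626389 kg/s
t_res = M / Q_s = 2.82 ÷ 0.0626389 = 45.02 s

value=45.02 s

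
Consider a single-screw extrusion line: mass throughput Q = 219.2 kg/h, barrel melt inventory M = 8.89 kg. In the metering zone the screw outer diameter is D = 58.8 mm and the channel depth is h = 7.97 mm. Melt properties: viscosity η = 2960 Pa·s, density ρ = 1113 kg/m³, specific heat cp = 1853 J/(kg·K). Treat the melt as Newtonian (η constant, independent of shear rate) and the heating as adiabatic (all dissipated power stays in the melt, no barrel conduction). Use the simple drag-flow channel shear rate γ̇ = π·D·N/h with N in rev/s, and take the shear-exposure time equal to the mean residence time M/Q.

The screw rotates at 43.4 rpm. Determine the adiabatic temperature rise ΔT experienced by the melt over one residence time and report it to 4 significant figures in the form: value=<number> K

Throughput in SI: Q_s = 219.2 kg/h ÷ 3600 s/h = 0.0608889 kg/s
t_res = M / Q_s = 8.89 / 0.0608889 = 146.004 s
Convert to SI: D = 0.0588 m, h = 0.00797 m, N = 43.4/60 = 0.723333 rev/s
γ̇ = π D N / h = (π)(0.0588)(0.723333) / 0.00797 = 16.7651 s⁻¹
ΔT = η·γ̇²·t_res/(ρ·cp) = [2960 × 16.7651² × 146.004] / [1113 × 1853] = 58.8979 K

value=58.90 K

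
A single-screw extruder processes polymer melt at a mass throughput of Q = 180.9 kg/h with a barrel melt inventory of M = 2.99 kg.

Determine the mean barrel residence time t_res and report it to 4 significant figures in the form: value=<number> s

Q_s = Q / 3600 = 180.9 / 3600 = 0.05025 kg/s
t_res = M / Q_s = 2.99 / 0.05025 = 59.5025 s

value=59.50 s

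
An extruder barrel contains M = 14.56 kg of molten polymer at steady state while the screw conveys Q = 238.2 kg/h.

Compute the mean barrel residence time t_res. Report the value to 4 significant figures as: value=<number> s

Q_s = Q / 3600 = 238.2 / 3600 = 0.0661667 kg/s
Mean residence time: t_res = M/Q_s = 14.56 kg / 0.0661667 kg/s = 220.05 s

value=220.1 s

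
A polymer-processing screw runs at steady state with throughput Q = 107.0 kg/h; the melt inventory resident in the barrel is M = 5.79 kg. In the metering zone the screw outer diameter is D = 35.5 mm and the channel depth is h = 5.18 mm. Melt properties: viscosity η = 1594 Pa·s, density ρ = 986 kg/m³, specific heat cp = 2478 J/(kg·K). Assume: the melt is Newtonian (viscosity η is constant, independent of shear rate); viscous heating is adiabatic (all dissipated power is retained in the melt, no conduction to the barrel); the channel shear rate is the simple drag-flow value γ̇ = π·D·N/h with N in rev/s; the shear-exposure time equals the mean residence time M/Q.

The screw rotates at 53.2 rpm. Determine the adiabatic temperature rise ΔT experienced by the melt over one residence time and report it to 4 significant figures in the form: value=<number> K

Throughput in SI: Q_s = 107.0 kg/h ÷ 3600 s/h = 0.0297222 kg/s
Mean residence time: t_res = M/Q_s = 5.79 kg / 0.0297222 kg/s = 194.804 s
Geometry in metres: D = 35.5 mm → 0.0355 m, h = 5.18 mm → 0.00518 m; screw speed N = 53.2 rpm = 0.886667 rev/s
γ̇ = π·D·N / h = π · 0.0355 · 0.886667 / 0.00518 = 19.0901 s⁻¹
Adiabatic rise: ΔT = η γ̇² t_res / (ρ cp) = 1594·(19.0901)²·194.804 / (986·2478) = 46.3154 K

value=46.32 K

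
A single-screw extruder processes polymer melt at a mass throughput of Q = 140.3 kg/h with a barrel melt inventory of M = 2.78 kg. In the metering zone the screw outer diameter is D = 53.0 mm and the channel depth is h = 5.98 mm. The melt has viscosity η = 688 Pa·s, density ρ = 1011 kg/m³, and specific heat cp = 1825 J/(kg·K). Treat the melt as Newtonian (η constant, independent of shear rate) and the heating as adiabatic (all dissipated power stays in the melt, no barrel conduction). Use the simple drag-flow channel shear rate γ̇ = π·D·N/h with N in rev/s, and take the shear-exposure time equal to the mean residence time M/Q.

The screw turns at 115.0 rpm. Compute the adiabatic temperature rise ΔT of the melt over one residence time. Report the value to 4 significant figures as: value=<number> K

Q_s = Q / 3600 = 140.3 / 3600 = 0.0389722 kg/s
Mean residence time: t_res = M/Q_s = 2.78 kg / 0.0389722 kg/s = 71.3329 s
Geometry in metres: D = 53.0 mm → 0.053 m, h = 5.98 mm → 0.00598 m; screw speed N = 115.0 rpm = 1.91667 rev/s
Shear rate: γ̇ = πDN/h = π·0.053·1.91667/0.00598 = 53.3668 s⁻¹
ΔT = η·γ̇²·t_res/(ρ·cp) = [688 × 53.3668² × 71.3329] / [1011 × 1825] = 75.7541 K

value=75.75 K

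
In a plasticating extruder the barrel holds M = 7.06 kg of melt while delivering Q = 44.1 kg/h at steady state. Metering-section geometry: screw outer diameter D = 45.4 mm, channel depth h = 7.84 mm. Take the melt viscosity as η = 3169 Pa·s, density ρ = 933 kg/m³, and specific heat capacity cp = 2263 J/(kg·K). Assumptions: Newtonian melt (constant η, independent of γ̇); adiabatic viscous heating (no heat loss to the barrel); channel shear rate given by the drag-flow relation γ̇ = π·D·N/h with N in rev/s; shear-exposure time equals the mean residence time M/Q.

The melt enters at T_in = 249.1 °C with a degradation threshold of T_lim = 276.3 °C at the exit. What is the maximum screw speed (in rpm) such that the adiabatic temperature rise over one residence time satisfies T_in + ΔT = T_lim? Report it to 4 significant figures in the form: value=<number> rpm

value=18.49 rpm

Convert throughput: Q = 44.1 kg/h = 44.1/3600 = 0.01225 kg/s
Mean residence time: t_res = M/Q_s = 7.06 kg / 0.01225 kg/s = 576.327 s
Convert to metres: D = 0.0454 m, h = 0.00784 m
ΔT_a = T_lim − T_in = 276.3 °C − 249.1 °C = 27.2 K
γ̇_max² = ΔT_a·ρ·cp / (η·t_res) = [27.2 × 933 × 2263] / [3169 × 576.327] = 31.4445 s⁻²
Take the square root: γ̇_max = √(31.4445) = 5.60754 s⁻¹
N_max = γ̇_max h / (πD) = 5.60754·0.00784/(π·0.0454) = 0.308235 rev/s → ×60 = 18.4941 rpm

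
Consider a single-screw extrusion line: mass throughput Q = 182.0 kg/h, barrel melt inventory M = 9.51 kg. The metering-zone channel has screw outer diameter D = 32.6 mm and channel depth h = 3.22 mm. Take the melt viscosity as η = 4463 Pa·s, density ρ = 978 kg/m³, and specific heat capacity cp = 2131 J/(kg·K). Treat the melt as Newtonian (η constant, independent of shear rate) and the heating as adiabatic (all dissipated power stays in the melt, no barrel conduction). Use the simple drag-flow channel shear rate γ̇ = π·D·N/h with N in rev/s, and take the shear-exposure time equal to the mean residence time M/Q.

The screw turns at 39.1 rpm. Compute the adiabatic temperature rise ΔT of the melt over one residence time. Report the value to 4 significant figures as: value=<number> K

value=173.1 K

Q_s = Q / 3600 = 182.0 / 3600 = 0.0505556 kg/s
Mean residence time: t_res = M/Q_s = 9.51 kg / 0.0505556 kg/s = 188.11 s
D = 32.6 mm = 0.0326 m;  h = 3.22 mm = 0.00322 m;  N = 39.1 rpm / 60 = 0.651667 rev/s
Shear rate: γ̇ = πDN/h = π·0.0326·0.651667/0.00322 = 20.727 s⁻¹
ΔT = η·γ̇²·t_res / (ρ·cp) = 4463 · (20.727)² · 188.11 / (978 · 2131) = 173.058 K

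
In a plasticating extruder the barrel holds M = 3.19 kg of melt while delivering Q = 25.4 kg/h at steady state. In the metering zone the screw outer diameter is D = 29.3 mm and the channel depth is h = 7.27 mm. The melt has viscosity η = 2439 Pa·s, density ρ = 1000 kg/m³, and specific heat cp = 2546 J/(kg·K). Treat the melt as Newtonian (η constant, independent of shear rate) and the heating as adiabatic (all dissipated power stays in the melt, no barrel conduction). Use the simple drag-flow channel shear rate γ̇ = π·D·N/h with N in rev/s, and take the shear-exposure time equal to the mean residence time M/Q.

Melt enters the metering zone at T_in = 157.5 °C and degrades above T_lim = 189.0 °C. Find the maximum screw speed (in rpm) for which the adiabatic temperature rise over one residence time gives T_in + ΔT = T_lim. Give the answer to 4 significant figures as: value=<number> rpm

value=40.41 rpm

Q_s = Q / 3600 = 25.4 / 3600 = 0.00705556 kg/s
t_res = M / Q_s = 3.19 / 0.00705556 = 452.126 s
D = 29.3 mm = 0.0293 m;  h = 7.27 mm = 0.00727 m
Allowable rise: ΔT_a = T_lim − T_in = 189.0 − 157.5 = 31.5 K
Invert ΔT = ηγ̇²t_res/(ρcp) for γ̇: γ̇_max² = ΔT_a ρ cp / (η t_res) = 31.5·1000·2546 / (2439·452.126) = 72.7273 s⁻²
γ̇_max = √72.7273 = 8.52803 s⁻¹
Solve γ̇ = πDN/h for N: N_max = γ̇_max·h/(π·D) = 8.52803 × 0.00727 / (π × 0.0293) = 0.673544 rev/s = 40.4126 rpm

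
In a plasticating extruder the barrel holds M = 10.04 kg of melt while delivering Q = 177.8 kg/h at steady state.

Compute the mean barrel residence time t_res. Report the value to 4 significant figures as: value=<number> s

value=203.3 s

Q_s = Q / 3600 = 177.8 / 3600 = 0.0493889 kg/s
t_res = M / Q_s = 10.04 ÷ 0.0493889 = 203.285 s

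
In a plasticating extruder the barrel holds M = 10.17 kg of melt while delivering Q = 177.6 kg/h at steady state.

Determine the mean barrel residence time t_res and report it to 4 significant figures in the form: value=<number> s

value=206.1 s

Q_s = Q / 3600 = 177.6 / 3600 = 0.0493333 kg/s
t_res = M / Q_s = 10.17 / 0.0493333 = 206.149 s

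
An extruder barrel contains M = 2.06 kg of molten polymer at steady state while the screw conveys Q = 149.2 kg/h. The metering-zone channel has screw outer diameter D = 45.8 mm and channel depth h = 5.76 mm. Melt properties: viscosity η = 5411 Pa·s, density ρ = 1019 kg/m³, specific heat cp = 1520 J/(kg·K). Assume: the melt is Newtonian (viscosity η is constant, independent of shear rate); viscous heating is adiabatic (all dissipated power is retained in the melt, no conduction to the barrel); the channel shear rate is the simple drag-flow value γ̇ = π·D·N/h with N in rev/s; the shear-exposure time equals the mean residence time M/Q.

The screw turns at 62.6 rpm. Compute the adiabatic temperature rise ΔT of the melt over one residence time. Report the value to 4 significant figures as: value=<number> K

Throughput in SI: Q_s = 149.2 kg/h ÷ 3600 s/h = 0.0414444 kg/s
Mean residence time: t_res = M/Q_s = 2.06 kg / 0.0414444 kg/s = 49.7051 s
D = 45.8 mm = 0.0458 m;  h = 5.76 mm = 0.00576 m;  N = 62.6 rpm / 60 = 1.04333 rev/s
γ̇ = π·D·N / h = π · 0.0458 · 1.04333 / 0.00576 = 26.0625 s⁻¹
ΔT = η·γ̇²·t_res/(ρ·cp) = [5411 × 26.0625² × 49.7051] / [1019 × 1520] = 117.949 K

value=117.9 K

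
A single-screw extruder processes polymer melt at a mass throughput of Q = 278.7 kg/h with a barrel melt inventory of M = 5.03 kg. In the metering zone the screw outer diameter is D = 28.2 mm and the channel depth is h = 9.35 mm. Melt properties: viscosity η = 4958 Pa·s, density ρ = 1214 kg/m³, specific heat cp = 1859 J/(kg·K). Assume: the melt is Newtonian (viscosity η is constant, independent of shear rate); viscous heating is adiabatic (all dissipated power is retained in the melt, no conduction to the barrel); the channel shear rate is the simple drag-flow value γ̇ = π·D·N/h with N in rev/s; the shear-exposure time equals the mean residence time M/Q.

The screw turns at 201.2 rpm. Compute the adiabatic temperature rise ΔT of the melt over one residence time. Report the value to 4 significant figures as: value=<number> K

value=144.1 K

Convert throughput: Q = 278.7 kg/h = 278.7/3600 = 0.0774167 kg/s
Mean residence time: t_res = M/Q_s = 5.03 kg / 0.0774167 kg/s = 64.9731 s
D = 28.2 mm = 0.0282 m;  h = 9.35 mm = 0.00935 m;  N = 201.2 rpm / 60 = 3.35333 rev/s
Shear rate: γ̇ = πDN/h = π·0.0282·3.35333/0.00935 = 31.7734 s⁻¹
ΔT = η·γ̇²·t_res / (ρ·cp) = 4958 · (31.7734)² · 64.9731 / (1214 · 1859) = 144.102 K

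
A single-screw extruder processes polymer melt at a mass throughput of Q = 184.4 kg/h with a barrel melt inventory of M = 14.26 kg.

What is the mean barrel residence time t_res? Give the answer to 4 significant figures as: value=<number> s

value=278.4 s

Q_s = Q / 3600 = 184.4 / 3600 = 0.0512222 kg/s
Mean residence time: t_res = M/Q_s = 14.26 kg / 0.0512222 kg/s = 278.395 s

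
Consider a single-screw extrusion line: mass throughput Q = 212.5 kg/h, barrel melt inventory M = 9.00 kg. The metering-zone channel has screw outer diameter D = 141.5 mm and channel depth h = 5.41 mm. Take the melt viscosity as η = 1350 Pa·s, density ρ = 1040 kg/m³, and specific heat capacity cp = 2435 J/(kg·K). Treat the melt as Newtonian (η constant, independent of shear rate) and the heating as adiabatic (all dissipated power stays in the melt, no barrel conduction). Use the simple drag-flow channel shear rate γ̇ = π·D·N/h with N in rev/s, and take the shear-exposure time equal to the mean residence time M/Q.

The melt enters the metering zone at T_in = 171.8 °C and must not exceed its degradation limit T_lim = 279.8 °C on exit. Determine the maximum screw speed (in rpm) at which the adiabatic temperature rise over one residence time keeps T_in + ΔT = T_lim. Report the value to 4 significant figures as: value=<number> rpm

Throughput in SI: Q_s = 212.5 kg/h ÷ 3600 s/h = 0.0590278 kg/s
t_res = M / Q_s = 9.00 ÷ 0.0590278 = 152.471 s
Convert to metres: D = 0.1415 m, h = 0.00541 m
ΔT_a = T_lim − T_in = 279.8 °C − 171.8 °C = 108 K
γ̇_max² = ΔT_a·ρ·cp / (η·t_res) = [108 × 1040 × 2435] / [1350 × 152.471] = 1328.73 s⁻²
γ̇_max = sqrt(1328.73) = 36.4517 s⁻¹
N_max = γ̇_max·h / (π·D) = 36.4517 · 0.00541 / (π · 0.1415) = 0.443618 rev/s = 26.6171 rpm

value=26.62 rpm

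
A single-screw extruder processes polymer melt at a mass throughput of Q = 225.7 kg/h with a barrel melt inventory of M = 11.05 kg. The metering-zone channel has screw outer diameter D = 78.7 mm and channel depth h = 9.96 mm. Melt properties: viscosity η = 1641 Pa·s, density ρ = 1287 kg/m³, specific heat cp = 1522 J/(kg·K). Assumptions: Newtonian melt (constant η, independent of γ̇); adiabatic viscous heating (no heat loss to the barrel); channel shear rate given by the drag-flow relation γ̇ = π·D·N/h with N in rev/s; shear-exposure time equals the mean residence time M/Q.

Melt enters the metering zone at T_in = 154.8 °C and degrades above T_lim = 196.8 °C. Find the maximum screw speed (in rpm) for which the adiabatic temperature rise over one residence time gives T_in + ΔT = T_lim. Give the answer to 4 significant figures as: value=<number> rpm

Q_s = Q / 3600 = 225.7 / 3600 = 0.0626944 kg/s
t_res = M / Q_s = 11.05 / 0.0626944 = 176.252 s
D = 78.7 mm = 0.0787 m;  h = 9.96 mm = 0.00996 m
Allowable rise: ΔT_a = T_lim − T_in = 196.8 − 154.8 = 42 K
γ̇_max² = ΔT_a·ρ·cp / (η·t_res) = [42 × 1287 × 1522] / [1641 × 176.252] = 284.447 s⁻²
Take the square root: γ̇_max = √(284.447) = 16.8655 s⁻¹
N_max = γ̇_max h / (πD) = 16.8655·0.00996/(π·0.0787) = 0.679415 rev/s → ×60 = 40.7649 rpm

value=40.76 rpm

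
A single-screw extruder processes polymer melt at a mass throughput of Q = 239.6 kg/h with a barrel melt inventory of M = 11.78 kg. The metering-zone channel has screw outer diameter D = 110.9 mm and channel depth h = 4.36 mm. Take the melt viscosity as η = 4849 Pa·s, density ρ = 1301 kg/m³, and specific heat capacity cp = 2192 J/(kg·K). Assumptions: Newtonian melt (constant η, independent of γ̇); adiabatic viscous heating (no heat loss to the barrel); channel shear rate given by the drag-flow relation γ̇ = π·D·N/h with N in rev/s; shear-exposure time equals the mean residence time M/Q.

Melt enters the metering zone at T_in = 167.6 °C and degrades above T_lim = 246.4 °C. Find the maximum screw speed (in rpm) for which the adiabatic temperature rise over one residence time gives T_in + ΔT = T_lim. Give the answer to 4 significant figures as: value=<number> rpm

Throughput in SI: Q_s = 239.6 kg/h ÷ 3600 s/h = 0.0665556 kg/s
Mean residence time: t_res = M/Q_s = 11.78 kg / 0.0665556 kg/s = 176.995 s
Convert to metres: D = 0.1109 m, h = 0.00436 m
ΔT_a = T_lim − T_in = 246.4 − 167.6 = 78.8 K
γ̇_max² = ΔT_a·ρ·cp / (η·t_res) = [78.8 × 1301 × 2192] / [4849 × 176.995] = 261.837 s⁻²
γ̇_max = sqrt(261.837) = 16.1814 s⁻¹
Solve γ̇ = πDN/h for N: N_max = γ̇_max·h/(π·D) = 16.1814 × 0.00436 / (π × 0.1109) = 0.202498 rev/s = 12.1499 rpm

value=12.15 rpm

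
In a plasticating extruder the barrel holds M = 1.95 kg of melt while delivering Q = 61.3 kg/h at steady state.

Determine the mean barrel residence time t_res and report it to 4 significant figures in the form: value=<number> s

value=114.5 s

Convert throughput: Q = 61.3 kg/h = 61.3/3600 = 0.0170278 kg/s
t_res = M / Q_s = 1.95 / 0.0170278 = 114.519 s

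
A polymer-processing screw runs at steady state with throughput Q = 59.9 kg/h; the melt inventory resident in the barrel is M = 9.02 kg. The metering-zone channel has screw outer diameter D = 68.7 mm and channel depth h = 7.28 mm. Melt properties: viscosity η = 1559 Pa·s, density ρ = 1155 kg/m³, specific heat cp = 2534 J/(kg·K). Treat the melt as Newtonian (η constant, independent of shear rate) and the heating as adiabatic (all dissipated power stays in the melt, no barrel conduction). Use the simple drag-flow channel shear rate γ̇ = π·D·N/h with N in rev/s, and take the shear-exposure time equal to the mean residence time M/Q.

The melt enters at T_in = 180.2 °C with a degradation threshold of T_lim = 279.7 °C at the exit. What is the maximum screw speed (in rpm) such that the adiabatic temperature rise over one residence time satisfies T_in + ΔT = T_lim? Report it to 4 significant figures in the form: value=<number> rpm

value=37.57 rpm

Convert throughput: Q = 59.9 kg/h = 59.9/3600 = 0.0166389 kg/s
t_res = M / Q_s = 9.02 ÷ 0.0166389 = 542.104 s
D = 68.7 mm = 0.0687 m;  h = 7.28 mm = 0.00728 m
Allowable rise: ΔT_a = T_lim − T_in = 279.7 − 180.2 = 99.5 K
γ̇_max² = ΔT_a·ρ·cp / (η·t_res) = [99.5 × 1155 × 2534] / [1559 × 542.104] = 344.575 s⁻²
γ̇_max = √344.575 = 18.5627 s⁻¹
N_max = γ̇_max·h / (π·D) = 18.5627 · 0.00728 / (π · 0.0687) = 0.626133 rev/s = 37.568 rpm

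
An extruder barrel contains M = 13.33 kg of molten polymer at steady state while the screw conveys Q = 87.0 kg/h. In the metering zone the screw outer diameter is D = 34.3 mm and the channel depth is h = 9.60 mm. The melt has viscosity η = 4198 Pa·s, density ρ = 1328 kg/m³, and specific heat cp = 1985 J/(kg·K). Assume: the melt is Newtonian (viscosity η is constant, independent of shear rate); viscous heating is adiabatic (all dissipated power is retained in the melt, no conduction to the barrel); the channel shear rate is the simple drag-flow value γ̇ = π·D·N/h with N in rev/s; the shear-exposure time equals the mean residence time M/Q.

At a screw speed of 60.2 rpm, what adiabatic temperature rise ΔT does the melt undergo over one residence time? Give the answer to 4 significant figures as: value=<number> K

value=111.4 K

Q_s = Q / 3600 = 87.0 / 3600 = 0.0241667 kg/s
t_res = M / Q_s = 13.33 / 0.0241667 = 551.586 s
Geometry in metres: D = 34.3 mm → 0.0343 m, h = 9.60 mm → 0.0096 m; screw speed N = 60.2 rpm = 1.00333 rev/s
γ̇ = π D N / h = (π)(0.0343)(1.00333) / 0.0096 = 11.2621 s⁻¹
ΔT = η·γ̇²·t_res/(ρ·cp) = [4198 × 11.2621² × 551.586] / [1328 × 1985] = 111.412 K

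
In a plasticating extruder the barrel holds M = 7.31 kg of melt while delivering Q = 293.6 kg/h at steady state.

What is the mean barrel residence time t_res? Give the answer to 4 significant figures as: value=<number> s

Q_s = Q / 3600 = 293.6 / 3600 = 0.0815556 kg/s
t_res = M / Q_s = 7.31 ÷ 0.0815556 = 89.6322 s

value=89.63 s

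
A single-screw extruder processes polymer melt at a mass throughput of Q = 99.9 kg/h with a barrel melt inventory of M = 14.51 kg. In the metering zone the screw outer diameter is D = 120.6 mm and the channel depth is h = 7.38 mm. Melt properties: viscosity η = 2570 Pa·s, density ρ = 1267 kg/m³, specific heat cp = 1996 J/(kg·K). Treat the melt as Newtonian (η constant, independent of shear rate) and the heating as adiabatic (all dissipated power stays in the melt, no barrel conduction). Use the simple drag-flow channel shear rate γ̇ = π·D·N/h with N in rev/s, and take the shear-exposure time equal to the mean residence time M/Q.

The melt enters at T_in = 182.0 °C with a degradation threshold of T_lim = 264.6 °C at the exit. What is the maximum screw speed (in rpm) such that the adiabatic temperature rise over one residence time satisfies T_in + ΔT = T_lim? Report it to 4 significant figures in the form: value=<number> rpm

value=14.57 rpm

Throughput in SI: Q_s = 99.9 kg/h ÷ 3600 s/h = 0.02775 kg/s
Mean residence time: t_res = M/Q_s = 14.51 kg / 0.02775 kg/s = 522.883 s
D = 120.6 mm = 0.1206 m;  h = 7.38 mm = 0.00738 m
ΔT_a = T_lim − T_in = 264.6 °C − 182.0 °C = 82.6 K
γ̇_max² = ΔT_a·ρ·cp/(η·t_res) = 82.6·1267·1996/(2570·522.883) = 155.446 s⁻²
γ̇_max = √155.446 = 12.4678 s⁻¹
N_max = γ̇_max·h / (π·D) = 12.4678 · 0.00738 / (π · 0.1206) = 0.242856 rev/s = 14.5714 rpm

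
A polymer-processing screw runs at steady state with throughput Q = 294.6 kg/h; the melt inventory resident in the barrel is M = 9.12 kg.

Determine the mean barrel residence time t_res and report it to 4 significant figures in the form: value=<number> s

value=111.4 s

Throughput in SI: Q_s = 294.6 kg/h ÷ 3600 s/h = 0.0818333 kg/s
t_res = M / Q_s = 9.12 / 0.0818333 = 111.446 s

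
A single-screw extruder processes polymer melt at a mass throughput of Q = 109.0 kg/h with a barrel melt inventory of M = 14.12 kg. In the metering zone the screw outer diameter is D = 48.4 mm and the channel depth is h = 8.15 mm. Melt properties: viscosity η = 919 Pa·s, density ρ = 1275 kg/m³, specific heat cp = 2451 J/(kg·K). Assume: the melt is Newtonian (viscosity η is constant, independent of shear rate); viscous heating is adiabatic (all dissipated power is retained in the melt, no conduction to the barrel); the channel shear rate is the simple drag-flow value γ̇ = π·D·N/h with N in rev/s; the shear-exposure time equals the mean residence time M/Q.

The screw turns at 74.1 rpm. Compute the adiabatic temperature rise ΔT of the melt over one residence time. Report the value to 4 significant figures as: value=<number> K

Throughput in SI: Q_s = 109.0 kg/h ÷ 3600 s/h = 0.0302778 kg/s
Mean residence time: t_res = M/Q_s = 14.12 kg / 0.0302778 kg/s = 466.349 s
D = 48.4 mm = 0.0484 m;  h = 8.15 mm = 0.00815 m;  N = 74.1 rpm / 60 = 1.235 rev/s
Shear rate: γ̇ = πDN/h = π·0.0484·1.235/0.00815 = 23.0412 s⁻¹
ΔT = η·γ̇²·t_res / (ρ·cp) = 919 · (23.0412)² · 466.349 / (1275 · 2451) = 72.8085 K

value=72.81 K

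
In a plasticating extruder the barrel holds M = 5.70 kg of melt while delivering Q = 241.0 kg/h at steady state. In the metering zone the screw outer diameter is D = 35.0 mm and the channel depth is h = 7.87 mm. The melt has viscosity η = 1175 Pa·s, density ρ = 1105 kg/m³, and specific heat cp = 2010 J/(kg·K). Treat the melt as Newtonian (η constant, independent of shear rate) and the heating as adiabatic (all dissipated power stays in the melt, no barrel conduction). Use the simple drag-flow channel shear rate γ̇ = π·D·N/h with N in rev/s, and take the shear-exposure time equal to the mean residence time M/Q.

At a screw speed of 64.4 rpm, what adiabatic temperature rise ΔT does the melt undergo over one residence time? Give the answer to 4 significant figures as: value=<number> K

value=10.13 K

Throughput in SI: Q_s = 241.0 kg/h ÷ 3600 s/h = 0.0669444 kg/s
t_res = M / Q_s = 5.70 ÷ 0.0669444 = 85.1452 s
Convert to SI: D = 0.035 m, h = 0.00787 m, N = 64.4/60 = 1.07333 rev/s
Shear rate: γ̇ = πDN/h = π·0.035·1.07333/0.00787 = 14.9961 s⁻¹
ΔT = η·γ̇²·t_res/(ρ·cp) = [1175 × 14.9961² × 85.1452] / [1105 × 2010] = 10.1297 K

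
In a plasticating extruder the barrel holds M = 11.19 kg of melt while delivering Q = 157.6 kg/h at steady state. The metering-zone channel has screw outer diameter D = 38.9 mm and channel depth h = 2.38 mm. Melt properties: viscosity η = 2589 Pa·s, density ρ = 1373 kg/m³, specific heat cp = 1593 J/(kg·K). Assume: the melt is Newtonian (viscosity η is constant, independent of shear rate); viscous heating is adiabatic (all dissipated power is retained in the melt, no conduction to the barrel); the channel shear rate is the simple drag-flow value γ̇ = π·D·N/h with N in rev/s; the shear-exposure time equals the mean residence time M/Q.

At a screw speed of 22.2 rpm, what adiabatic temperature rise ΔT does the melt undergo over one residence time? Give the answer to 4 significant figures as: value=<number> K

value=109.2 K

Convert throughput: Q = 157.6 kg/h = 157.6/3600 = 0.0437778 kg/s
Mean residence time: t_res = M/Q_s = 11.19 kg / 0.0437778 kg/s = 255.609 s
D = 38.9 mm = 0.0389 m;  h = 2.38 mm = 0.00238 m;  N = 22.2 rpm / 60 = 0.37 rev/s
Shear rate: γ̇ = πDN/h = π·0.0389·0.37/0.00238 = 18.9987 s⁻¹
Adiabatic rise: ΔT = η γ̇² t_res / (ρ cp) = 2589·(18.9987)²·255.609 / (1373·1593) = 109.212 K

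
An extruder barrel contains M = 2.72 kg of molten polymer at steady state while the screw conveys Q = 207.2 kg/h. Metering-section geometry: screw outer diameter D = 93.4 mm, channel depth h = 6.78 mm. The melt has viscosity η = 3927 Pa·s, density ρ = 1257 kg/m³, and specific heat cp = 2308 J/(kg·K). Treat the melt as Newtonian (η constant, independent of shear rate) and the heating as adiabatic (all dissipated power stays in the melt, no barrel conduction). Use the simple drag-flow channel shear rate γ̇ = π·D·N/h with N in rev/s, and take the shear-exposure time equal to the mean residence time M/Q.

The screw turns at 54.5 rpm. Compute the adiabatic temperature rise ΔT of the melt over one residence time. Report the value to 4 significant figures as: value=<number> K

value=98.85 K

Throughput in SI: Q_s = 207.2 kg/h ÷ 3600 s/h = 0.0575556 kg/s
t_res = M / Q_s = 2.72 ÷ 0.0575556 = 47.2587 s
Geometry in metres: D = 93.4 mm → 0.0934 m, h = 6.78 mm → 0.00678 m; screw speed N = 54.5 rpm = 0.908333 rev/s
γ̇ = π·D·N / h = π · 0.0934 · 0.908333 / 0.00678 = 39.3108 s⁻¹
Adiabatic rise: ΔT = η γ̇² t_res / (ρ cp) = 3927·(39.3108)²·47.2587 / (1257·2308) = 98.8544 K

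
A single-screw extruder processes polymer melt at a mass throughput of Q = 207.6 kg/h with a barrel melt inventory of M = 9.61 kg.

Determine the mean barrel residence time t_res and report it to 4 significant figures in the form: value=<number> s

Convert throughput: Q = 207.6 kg/h = 207.6/3600 = 0.0576667 kg/s
t_res = M / Q_s = 9.61 ÷ 0.0576667 = 166.647 s

value=166.6 s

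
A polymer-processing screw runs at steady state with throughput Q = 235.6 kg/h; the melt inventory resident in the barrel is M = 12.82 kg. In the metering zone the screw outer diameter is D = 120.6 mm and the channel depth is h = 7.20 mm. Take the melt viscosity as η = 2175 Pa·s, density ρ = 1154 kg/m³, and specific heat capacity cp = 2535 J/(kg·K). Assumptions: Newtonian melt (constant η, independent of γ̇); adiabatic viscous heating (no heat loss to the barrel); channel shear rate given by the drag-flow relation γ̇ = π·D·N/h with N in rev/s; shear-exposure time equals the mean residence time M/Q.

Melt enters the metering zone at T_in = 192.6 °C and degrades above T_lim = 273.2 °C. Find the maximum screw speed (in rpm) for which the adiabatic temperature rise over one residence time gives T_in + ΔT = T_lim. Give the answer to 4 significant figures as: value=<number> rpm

value=26.82 rpm

Q_s = Q / 3600 = 235.6 / 3600 = 0.0654444 kg/s
t_res = M / Q_s = 12.82 ÷ 0.0654444 = 195.891 s
Geometry in SI: D = 120.6 mm → 0.1206 m, h = 7.20 mm → 0.0072 m
Allowable rise: ΔT_a = T_lim − T_in = 273.2 − 192.6 = 80.6 K
Invert ΔT = ηγ̇²t_res/(ρcp) for γ̇: γ̇_max² = ΔT_a ρ cp / (η t_res) = 80.6·1154·2535 / (2175·195.891) = 553.407 s⁻²
γ̇_max = sqrt(553.407) = 23.5246 s⁻¹
N_max = γ̇_max·h / (π·D) = 23.5246 · 0.0072 / (π · 0.1206) = 0.447051 rev/s = 26.8231 rpm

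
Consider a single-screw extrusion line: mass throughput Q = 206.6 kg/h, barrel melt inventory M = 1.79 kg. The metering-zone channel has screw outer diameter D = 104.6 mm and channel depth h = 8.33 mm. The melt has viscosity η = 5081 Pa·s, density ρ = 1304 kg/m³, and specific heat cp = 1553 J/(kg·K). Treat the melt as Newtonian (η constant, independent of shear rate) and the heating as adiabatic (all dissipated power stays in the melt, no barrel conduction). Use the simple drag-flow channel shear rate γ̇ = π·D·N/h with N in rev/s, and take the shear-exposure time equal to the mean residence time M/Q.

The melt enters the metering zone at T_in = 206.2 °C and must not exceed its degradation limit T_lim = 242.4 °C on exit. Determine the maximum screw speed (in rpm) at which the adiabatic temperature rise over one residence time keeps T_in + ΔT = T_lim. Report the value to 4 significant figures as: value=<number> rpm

Throughput in SI: Q_s = 206.6 kg/h ÷ 3600 s/h = 0.0573889 kg/s
Mean residence time: t_res = M/Q_s = 1.79 kg / 0.0573889 kg/s = 31.1907 s
D = 104.6 mm = 0.1046 m;  h = 8.33 mm = 0.00833 m
ΔT_a = T_lim − T_in = 242.4 °C − 206.2 °C = 36.2 K
Invert ΔT = ηγ̇²t_res/(ρcp) for γ̇: γ̇_max² = ΔT_a ρ cp / (η t_res) = 36.2·1304·1553 / (5081·31.1907) = 462.576 s⁻²
γ̇_max = sqrt(462.576) = 21.5076 s⁻¹
N_max = γ̇_max h / (πD) = 21.5076·0.00833/(π·0.1046) = 0.545199 rev/s → ×60 = 32.7119 rpm

value=32.71 rpm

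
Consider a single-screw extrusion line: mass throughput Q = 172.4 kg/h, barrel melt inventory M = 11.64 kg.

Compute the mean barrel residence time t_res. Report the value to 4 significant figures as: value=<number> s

Throughput in SI: Q_s = 172.4 kg/h ÷ 3600 s/h = 0.0478889 kg/s
t_res = M / Q_s = 11.64 ÷ 0.0478889 = 243.063 s

value=243.1 s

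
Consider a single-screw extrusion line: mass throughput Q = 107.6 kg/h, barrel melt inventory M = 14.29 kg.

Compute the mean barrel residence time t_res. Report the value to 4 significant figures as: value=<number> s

Convert throughput: Q = 107.6 kg/h = 107.6/3600 = 0.0298889 kg/s
t_res = M / Q_s = 14.29 / 0.0298889 = 478.104 s

value=478.1 s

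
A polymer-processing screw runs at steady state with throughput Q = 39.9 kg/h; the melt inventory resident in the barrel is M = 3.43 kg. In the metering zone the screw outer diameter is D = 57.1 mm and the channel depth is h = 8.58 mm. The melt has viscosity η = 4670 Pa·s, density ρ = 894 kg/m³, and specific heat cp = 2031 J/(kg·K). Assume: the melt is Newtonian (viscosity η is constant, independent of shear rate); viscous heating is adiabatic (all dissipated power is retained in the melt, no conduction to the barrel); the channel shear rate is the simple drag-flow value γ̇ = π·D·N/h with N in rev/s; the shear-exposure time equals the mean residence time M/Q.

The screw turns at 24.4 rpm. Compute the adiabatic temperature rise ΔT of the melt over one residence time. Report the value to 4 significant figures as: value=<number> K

Throughput in SI: Q_s = 39.9 kg/h ÷ 3600 s/h = 0.0110833 kg/s
Mean residence time: t_res = M/Q_s = 3.43 kg / 0.0110833 kg/s = 309.474 s
Geometry in metres: D = 57.1 mm → 0.0571 m, h = 8.58 mm → 0.00858 m; screw speed N = 24.4 rpm = 0.406667 rev/s
γ̇ = π D N / h = (π)(0.0571)(0.406667) / 0.00858 = 8.50232 s⁻¹
ΔT = η·γ̇²·t_res / (ρ·cp) = 4670 · (8.50232)² · 309.474 / (894 · 2031) = 57.5397 K

value=57.54 K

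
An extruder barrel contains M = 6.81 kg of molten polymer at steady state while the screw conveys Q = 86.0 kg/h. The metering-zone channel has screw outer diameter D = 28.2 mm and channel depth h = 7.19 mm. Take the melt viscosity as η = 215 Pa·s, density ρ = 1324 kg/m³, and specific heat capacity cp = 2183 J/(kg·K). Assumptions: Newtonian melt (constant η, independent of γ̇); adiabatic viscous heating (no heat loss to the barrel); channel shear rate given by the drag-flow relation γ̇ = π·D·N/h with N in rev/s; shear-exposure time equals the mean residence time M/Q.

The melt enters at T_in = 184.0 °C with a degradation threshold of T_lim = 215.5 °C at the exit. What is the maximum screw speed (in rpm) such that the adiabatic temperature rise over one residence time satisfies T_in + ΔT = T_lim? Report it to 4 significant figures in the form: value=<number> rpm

value=187.7 rpm

Throughput in SI: Q_s = 86.0 kg/h ÷ 3600 s/h = 0.0238889 kg/s
t_res = M / Q_s = 6.81 ÷ 0.0238889 = 285.07 s
Convert to metres: D = 0.0282 m, h = 0.00719 m
ΔT_a = T_lim − T_in = 215.5 °C − 184.0 °C = 31.5 K
γ̇_max² = ΔT_a·ρ·cp / (η·t_res) = [31.5 × 1324 × 2183] / [215 × 285.07] = 1485.47 s⁻²
γ̇_max = √1485.47 = 38.5417 s⁻¹
Solve γ̇ = πDN/h for N: N_max = γ̇_max·h/(π·D) = 38.5417 × 0.00719 / (π × 0.0282) = 3.12796 rev/s = 187.678 rpm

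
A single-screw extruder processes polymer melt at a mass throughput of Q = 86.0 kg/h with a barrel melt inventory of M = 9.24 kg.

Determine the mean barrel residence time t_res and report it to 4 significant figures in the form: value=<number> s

Throughput in SI: Q_s = 86.0 kg/h ÷ 3600 s/h = 0.0238889 kg/s
t_res = M / Q_s = 9.24 ÷ 0.0238889 = 386.791 s

value=386.8 s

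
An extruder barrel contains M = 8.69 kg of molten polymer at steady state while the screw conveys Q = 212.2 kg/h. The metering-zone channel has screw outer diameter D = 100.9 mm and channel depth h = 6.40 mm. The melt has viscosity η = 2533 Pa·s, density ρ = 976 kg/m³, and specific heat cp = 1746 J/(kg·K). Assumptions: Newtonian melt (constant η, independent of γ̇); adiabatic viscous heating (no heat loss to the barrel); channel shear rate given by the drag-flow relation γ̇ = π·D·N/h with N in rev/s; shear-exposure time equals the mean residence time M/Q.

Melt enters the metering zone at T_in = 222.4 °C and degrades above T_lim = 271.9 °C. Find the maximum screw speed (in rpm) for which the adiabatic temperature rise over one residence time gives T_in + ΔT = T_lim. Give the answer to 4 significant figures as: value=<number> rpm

value=18.21 rpm

Throughput in SI: Q_s = 212.2 kg/h ÷ 3600 s/h = 0.0589444 kg/s
t_res = M / Q_s = 8.69 / 0.0589444 = 147.427 s
Geometry in SI: D = 100.9 mm → 0.1009 m, h = 6.40 mm → 0.0064 m
Allowable rise: ΔT_a = T_lim − T_in = 271.9 − 222.4 = 49.5 K
γ̇_max² = ΔT_a·ρ·cp/(η·t_res) = 49.5·976·1746/(2533·147.427) = 225.885 s⁻²
γ̇_max = sqrt(225.885) = 15.0295 s⁻¹
Solve γ̇ = πDN/h for N: N_max = γ̇_max·h/(π·D) = 15.0295 × 0.0064 / (π × 0.1009) = 0.303447 rev/s = 18.2068 rpm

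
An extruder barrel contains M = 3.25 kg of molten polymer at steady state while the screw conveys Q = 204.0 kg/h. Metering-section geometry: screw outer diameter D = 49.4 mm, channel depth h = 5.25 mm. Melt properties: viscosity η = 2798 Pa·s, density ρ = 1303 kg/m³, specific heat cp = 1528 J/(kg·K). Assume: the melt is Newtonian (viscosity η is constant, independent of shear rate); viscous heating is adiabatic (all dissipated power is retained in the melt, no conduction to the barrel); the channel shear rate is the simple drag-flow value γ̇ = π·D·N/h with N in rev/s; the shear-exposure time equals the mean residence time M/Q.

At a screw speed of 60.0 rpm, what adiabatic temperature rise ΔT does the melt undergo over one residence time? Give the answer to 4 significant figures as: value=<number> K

Throughput in SI: Q_s = 204.0 kg/h ÷ 3600 s/h = 0.0566667 kg/s
t_res = M / Q_s = 3.25 / 0.0566667 = 57.3529 s
Geometry in metres: D = 49.4 mm → 0.0494 m, h = 5.25 mm → 0.00525 m; screw speed N = 60.0 rpm = 1 rev/s
γ̇ = π D N / h = (π)(0.0494)(1) / 0.00525 = 29.5609 s⁻¹
ΔT = η·γ̇²·t_res/(ρ·cp) = [2798 × 29.5609² × 57.3529] / [1303 × 1528] = 70.4321 K

value=70.43 K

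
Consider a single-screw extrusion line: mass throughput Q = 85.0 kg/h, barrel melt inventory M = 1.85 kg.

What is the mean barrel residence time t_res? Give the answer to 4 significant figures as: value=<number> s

value=78.35 s

Convert throughput: Q = 85.0 kg/h = 85.0/3600 = 0.0236111 kg/s
t_res = M / Q_s = 1.85 / 0.0236111 = 78.3529 s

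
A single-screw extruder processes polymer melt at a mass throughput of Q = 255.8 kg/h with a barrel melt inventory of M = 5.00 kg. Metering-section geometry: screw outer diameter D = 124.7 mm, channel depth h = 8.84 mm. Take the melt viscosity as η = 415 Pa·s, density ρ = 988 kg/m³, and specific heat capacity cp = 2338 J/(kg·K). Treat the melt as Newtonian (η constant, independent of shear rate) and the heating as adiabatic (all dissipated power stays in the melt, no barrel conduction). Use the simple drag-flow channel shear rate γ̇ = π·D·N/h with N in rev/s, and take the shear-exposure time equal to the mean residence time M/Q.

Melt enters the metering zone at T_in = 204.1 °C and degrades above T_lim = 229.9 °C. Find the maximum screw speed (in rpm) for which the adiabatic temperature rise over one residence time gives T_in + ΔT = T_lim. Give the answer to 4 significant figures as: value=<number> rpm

Convert throughput: Q = 255.8 kg/h = 255.8/3600 = 0.0710556 kg/s
t_res = M / Q_s = 5.00 / 0.0710556 = 70.3675 s
Geometry in SI: D = 124.7 mm → 0.1247 m, h = 8.84 mm → 0.00884 m
ΔT_a = T_lim − T_in = 229.9 − 204.1 = 25.8 K
γ̇_max² = ΔT_a·ρ·cp / (η·t_res) = [25.8 × 988 × 2338] / [415 × 70.3675] = 2040.8 s⁻²
Take the square root: γ̇_max = √(2040.8) = 45.1752 s⁻¹
Solve γ̇ = πDN/h for N: N_max = γ̇_max·h/(π·D) = 45.1752 × 0.00884 / (π × 0.1247) = 1.01938 rev/s = 61.1629 rpm

value=61.16 rpm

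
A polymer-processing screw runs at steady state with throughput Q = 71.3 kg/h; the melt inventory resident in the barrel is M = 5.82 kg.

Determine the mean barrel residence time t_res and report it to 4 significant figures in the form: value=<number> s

Q_s = Q / 3600 = 71.3 / 3600 = 0.0198056 kg/s
t_res = M / Q_s = 5.82 ÷ 0.0198056 = 293.857 s

value=293.9 s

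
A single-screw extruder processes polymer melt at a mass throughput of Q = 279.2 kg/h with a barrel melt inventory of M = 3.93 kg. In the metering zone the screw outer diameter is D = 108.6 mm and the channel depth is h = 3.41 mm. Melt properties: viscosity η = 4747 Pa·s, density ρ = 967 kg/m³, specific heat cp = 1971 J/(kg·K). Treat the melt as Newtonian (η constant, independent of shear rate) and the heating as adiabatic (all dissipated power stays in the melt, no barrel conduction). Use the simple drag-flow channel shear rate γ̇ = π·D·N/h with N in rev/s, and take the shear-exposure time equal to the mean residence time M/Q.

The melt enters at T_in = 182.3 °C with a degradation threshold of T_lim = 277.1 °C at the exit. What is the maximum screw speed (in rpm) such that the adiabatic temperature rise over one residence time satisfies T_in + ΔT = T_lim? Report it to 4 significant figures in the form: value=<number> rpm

value=16.44 rpm

Q_s = Q / 3600 = 279.2 / 3600 = 0.0775556 kg/s
t_res = M / Q_s = 3.93 / 0.0775556 = 50.6734 s
Geometry in SI: D = 108.6 mm → 0.1086 m, h = 3.41 mm → 0.00341 m
ΔT_a = T_lim − T_in = 277.1 °C − 182.3 °C = 94.8 K
Invert ΔT = ηγ̇²t_res/(ρcp) for γ̇: γ̇_max² = ΔT_a ρ cp / (η t_res) = 94.8·967·1971 / (4747·50.6734) = 751.143 s⁻²
γ̇_max = √751.143 = 27.407 s⁻¹
Solve γ̇ = πDN/h for N: N_max = γ̇_max·h/(π·D) = 27.407 × 0.00341 / (π × 0.1086) = 0.273928 rev/s = 16.4357 rpm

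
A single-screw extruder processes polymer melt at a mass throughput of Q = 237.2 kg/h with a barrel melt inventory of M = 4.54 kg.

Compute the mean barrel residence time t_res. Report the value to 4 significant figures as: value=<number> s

Throughput in SI: Q_s = 237.2 kg/h ÷ 3600 s/h = 0.0658889 kg/s
t_res = M / Q_s = 4.54 / 0.0658889 = 68.9039 s

value=68.90 s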